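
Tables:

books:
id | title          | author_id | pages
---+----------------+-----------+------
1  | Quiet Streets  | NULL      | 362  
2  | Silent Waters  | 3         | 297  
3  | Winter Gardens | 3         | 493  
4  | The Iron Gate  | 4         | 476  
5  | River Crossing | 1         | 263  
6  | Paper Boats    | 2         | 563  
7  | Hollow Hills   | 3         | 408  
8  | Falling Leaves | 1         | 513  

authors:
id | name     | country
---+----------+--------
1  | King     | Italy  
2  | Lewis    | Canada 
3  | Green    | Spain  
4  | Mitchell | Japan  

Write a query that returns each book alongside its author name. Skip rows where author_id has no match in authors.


INNER JOIN keeps only books rows whose author_id matches an id in authors. Walk through each book:
  - book 1 (Quiet Streets): author_id=NULL, no match -> dropped
  - book 2 (Silent Waters): author_id=3 -> matches Green
  - book 3 (Winter Gardens): author_id=3 -> matches Green
  - book 4 (The Iron Gate): author_id=4 -> matches Mitchell
  - book 5 (River Crossing): author_id=1 -> matches King
  - book 6 (Paper Boats): author_id=2 -> matches Lewis
  - book 7 (Hollow Hills): author_id=3 -> matches Green
  - book 8 (Falling Leaves): author_id=1 -> matches King
So 1 of 8 rows is dropped.

SQL:
SELECT a.title, b.name AS author
FROM books a
INNER JOIN authors b ON a.author_id = b.id

Result:
title          | author  
---------------+---------
Silent Waters  | Green   
Winter Gardens | Green   
The Iron Gate  | Mitchell
River Crossing | King    
Paper Boats    | Lewis   
Hollow Hills   | Green   
Falling Leaves | King    


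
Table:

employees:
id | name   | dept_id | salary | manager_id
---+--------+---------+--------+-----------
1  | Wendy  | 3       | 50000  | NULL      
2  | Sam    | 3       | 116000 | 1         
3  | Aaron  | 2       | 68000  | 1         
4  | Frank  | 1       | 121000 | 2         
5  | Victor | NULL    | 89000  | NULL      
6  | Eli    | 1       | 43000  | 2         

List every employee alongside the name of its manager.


This is a self-join: employees is joined to a second copy of itself, matching each row's manager_id to another row's id. Use LEFT JOIN so rows with manager_id=NULL are kept.
  - employee 1 (Wendy): manager_id=NULL -> NULL
  - employee 2 (Sam): manager_id=1 -> Wendy
  - employee 3 (Aaron): manager_id=1 -> Wendy
  - employee 4 (Frank): manager_id=2 -> Sam
  - employee 5 (Victor): manager_id=NULL -> NULL
  - employee 6 (Eli): manager_id=2 -> Sam

SQL:
SELECT a.name AS item, b.name AS manager
FROM employees a
LEFT JOIN employees b ON a.manager_id = b.id

Result:
item   | manager
-------+--------
Wendy  | NULL   
Sam    | Wendy  
Aaron  | Wendy  
Frank  | Sam    
Victor | NULL   
Eli    | Sam    


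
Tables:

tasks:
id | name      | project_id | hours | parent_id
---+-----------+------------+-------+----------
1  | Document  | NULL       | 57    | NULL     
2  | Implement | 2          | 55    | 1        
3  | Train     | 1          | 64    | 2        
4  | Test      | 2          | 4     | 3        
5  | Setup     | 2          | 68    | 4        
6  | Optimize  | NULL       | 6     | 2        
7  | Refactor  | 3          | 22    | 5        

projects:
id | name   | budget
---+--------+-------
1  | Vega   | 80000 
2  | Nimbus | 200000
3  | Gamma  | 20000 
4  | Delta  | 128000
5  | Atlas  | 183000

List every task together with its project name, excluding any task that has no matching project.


INNER JOIN keeps only tasks rows whose project_id matches an id in projects. Walk through each task:
  - task 1 (Document): project_id=NULL, no match -> dropped
  - task 2 (Implement): project_id=2 -> matches Nimbus
  - task 3 (Train): project_id=1 -> matches Vega
  - task 4 (Test): project_id=2 -> matches Nimbus
  - task 5 (Setup): project_id=2 -> matches Nimbus
  - task 6 (Optimize): project_id=NULL, no match -> dropped
  - task 7 (Refactor): project_id=3 -> matches Gamma
So 2 of 7 rows are dropped.

SQL:
SELECT a.name, b.name AS project
FROM tasks a
INNER JOIN projects b ON a.project_id = b.id

Result:
name      | project
----------+--------
Implement | Nimbus 
Train     | Vega   
Test      | Nimbus 
Setup     | Nimbus 
Refactor  | Gamma  


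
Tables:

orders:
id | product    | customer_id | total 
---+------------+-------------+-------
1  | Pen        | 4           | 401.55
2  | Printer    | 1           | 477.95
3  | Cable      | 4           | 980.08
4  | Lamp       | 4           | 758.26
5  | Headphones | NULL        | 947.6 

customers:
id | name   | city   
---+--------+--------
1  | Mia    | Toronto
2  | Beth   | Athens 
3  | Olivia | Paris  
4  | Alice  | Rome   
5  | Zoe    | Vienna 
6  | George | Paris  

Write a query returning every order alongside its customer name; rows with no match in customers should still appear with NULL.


LEFT JOIN keeps every row from orders (the left table); where customer_id has no match in customers, the customer columns become NULL. Walk through each order:
  - order 1 (Pen): customer_id=4 -> matches Alice
  - order 2 (Printer): customer_id=1 -> matches Mia
  - order 3 (Cable): customer_id=4 -> matches Alice
  - order 4 (Lamp): customer_id=4 -> matches Alice
  - order 5 (Headphones): customer_id=NULL, no match -> kept with NULL
All 5 rows appear; 1 has NULL customer.

SQL:
SELECT a.product, b.name AS customer
FROM orders a
LEFT JOIN customers b ON a.customer_id = b.id

Result:
product    | customer
-----------+---------
Pen        | Alice   
Printer    | Mia     
Cable      | Alice   
Lamp       | Alice   
Headphones | NULL    


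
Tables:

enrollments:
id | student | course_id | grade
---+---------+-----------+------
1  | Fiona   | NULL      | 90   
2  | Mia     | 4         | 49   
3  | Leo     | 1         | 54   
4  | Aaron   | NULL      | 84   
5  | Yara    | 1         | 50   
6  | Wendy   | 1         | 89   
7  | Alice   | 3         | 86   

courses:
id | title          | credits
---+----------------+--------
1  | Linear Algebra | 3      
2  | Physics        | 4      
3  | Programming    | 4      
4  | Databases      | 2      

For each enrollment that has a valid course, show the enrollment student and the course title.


INNER JOIN keeps only enrollments rows whose course_id matches an id in courses. Walk through each enrollment:
  - enrollment 1 (Fiona): course_id=NULL, no match -> dropped
  - enrollment 2 (Mia): course_id=4 -> matches Databases
  - enrollment 3 (Leo): course_id=1 -> matches Linear Algebra
  - enrollment 4 (Aaron): course_id=NULL, no match -> dropped
  - enrollment 5 (Yara): course_id=1 -> matches Linear Algebra
  - enrollment 6 (Wendy): course_id=1 -> matches Linear Algebra
  - enrollment 7 (Alice): course_id=3 -> matches Programming
So 2 of 7 rows are dropped.

SQL:
SELECT a.student, b.title AS course
FROM enrollments a
INNER JOIN courses b ON a.course_id = b.id

Result:
student | course        
--------+---------------
Mia     | Databases     
Leo     | Linear Algebra
Yara    | Linear Algebra
Wendy   | Linear Algebra
Alice   | Programming   


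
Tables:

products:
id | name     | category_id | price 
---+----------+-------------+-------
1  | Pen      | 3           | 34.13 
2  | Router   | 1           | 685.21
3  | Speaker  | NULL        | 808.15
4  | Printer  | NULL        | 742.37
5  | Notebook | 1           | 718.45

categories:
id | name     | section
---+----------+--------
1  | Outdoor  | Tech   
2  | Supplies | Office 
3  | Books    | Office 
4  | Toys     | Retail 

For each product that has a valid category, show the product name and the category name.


INNER JOIN keeps only products rows whose category_id matches an id in categories. Walk through each product:
  - product 1 (Pen): category_id=3 -> matches Books
  - product 2 (Router): category_id=1 -> matches Outdoor
  - product 3 (Speaker): category_id=NULL, no match -> dropped
  - product 4 (Printer): category_id=NULL, no match -> dropped
  - product 5 (Notebook): category_id=1 -> matches Outdoor
So 2 of 5 rows are dropped.

SQL:
SELECT a.name, b.name AS category
FROM products a
INNER JOIN categories b ON a.category_id = b.id

Result:
name     | category
---------+---------
Pen      | Books   
Router   | Outdoor 
Notebook | Outdoor 


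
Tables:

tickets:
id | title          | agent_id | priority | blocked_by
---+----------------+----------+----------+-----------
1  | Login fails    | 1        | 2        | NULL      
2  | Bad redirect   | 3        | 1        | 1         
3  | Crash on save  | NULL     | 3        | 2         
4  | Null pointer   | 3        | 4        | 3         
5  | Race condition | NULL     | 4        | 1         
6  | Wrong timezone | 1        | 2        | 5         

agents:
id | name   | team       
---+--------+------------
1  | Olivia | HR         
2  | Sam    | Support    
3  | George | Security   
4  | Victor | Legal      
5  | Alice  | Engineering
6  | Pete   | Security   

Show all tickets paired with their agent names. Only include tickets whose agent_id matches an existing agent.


INNER JOIN keeps only tickets rows whose agent_id matches an id in agents. Walk through each ticket:
  - ticket 1 (Login fails): agent_id=1 -> matches Olivia
  - ticket 2 (Bad redirect): agent_id=3 -> matches George
  - ticket 3 (Crash on save): agent_id=NULL, no match -> dropped
  - ticket 4 (Null pointer): agent_id=3 -> matches George
  - ticket 5 (Race condition): agent_id=NULL, no match -> dropped
  - ticket 6 (Wrong timezone): agent_id=1 -> matches Olivia
So 2 of 6 rows are dropped.

SQL:
SELECT a.title, b.name AS agent
FROM tickets a
INNER JOIN agents b ON a.agent_id = b.id

Result:
title          | agent 
---------------+-------
Login fails    | Olivia
Bad redirect   | George
Null pointer   | George
Wrong timezone | Olivia


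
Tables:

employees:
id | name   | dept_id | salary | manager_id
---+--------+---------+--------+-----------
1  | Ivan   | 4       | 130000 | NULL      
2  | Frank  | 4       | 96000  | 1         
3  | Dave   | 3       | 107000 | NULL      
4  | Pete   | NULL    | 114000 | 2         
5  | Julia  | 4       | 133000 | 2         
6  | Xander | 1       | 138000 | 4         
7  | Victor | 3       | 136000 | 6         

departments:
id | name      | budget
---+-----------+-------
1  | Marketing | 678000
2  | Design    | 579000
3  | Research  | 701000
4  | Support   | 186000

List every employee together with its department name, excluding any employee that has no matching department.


INNER JOIN keeps only employees rows whose dept_id matches an id in departments. Walk through each employee:
  - employee 1 (Ivan): dept_id=4 -> matches Support
  - employee 2 (Frank): dept_id=4 -> matches Support
  - employee 3 (Dave): dept_id=3 -> matches Research
  - employee 4 (Pete): dept_id=NULL, no match -> dropped
  - employee 5 (Julia): dept_id=4 -> matches Support
  - employee 6 (Xander): dept_id=1 -> matches Marketing
  - employee 7 (Victor): dept_id=3 -> matches Research
So 1 of 7 rows is dropped.

SQL:
SELECT a.name, b.name AS department
FROM employees a
INNER JOIN departments b ON a.dept_id = b.id

Result:
name   | department
-------+-----------
Ivan   | Support   
Frank  | Support   
Dave   | Research  
Julia  | Support   
Xander | Marketing 
Victor | Research  


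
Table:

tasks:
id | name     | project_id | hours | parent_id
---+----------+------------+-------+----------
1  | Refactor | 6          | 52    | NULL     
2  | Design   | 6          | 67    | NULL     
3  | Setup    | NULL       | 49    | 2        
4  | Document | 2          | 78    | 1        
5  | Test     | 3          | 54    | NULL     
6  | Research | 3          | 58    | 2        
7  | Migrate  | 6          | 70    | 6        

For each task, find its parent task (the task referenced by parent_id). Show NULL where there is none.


This is a self-join: tasks is joined to a second copy of itself, matching each row's parent_id to another row's id. Use LEFT JOIN so rows with parent_id=NULL are kept.
  - task 1 (Refactor): parent_id=NULL -> NULL
  - task 2 (Design): parent_id=NULL -> NULL
  - task 3 (Setup): parent_id=2 -> Design
  - task 4 (Document): parent_id=1 -> Refactor
  - task 5 (Test): parent_id=NULL -> NULL
  - task 6 (Research): parent_id=2 -> Design
  - task 7 (Migrate): parent_id=6 -> Research

SQL:
SELECT a.name AS item, b.name AS parent
FROM tasks a
LEFT JOIN tasks b ON a.parent_id = b.id

Result:
item     | parent  
---------+---------
Refactor | NULL    
Design   | NULL    
Setup    | Design  
Document | Refactor
Test     | NULL    
Research | Design  
Migrate  | Research


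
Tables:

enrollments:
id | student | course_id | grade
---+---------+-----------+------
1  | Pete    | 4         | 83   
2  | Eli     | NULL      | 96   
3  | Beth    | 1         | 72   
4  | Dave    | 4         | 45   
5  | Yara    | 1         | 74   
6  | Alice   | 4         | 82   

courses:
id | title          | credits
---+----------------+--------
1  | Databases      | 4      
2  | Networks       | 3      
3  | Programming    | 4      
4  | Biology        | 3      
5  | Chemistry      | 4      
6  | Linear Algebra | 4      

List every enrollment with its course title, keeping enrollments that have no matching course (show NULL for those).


LEFT JOIN keeps every row from enrollments (the left table); where course_id has no match in courses, the course columns become NULL. Walk through each enrollment:
  - enrollment 1 (Pete): course_id=4 -> matches Biology
  - enrollment 2 (Eli): course_id=NULL, no match -> kept with NULL
  - enrollment 3 (Beth): course_id=1 -> matches Databases
  - enrollment 4 (Dave): course_id=4 -> matches Biology
  - enrollment 5 (Yara): course_id=1 -> matches Databases
  - enrollment 6 (Alice): course_id=4 -> matches Biology
All 6 rows appear; 1 has NULL course.

SQL:
SELECT a.student, b.title AS course
FROM enrollments a
LEFT JOIN courses b ON a.course_id = b.id

Result:
student | course   
--------+----------
Pete    | Biology  
Eli     | NULL     
Beth    | Databases
Dave    | Biology  
Yara    | Databases
Alice   | Biology  


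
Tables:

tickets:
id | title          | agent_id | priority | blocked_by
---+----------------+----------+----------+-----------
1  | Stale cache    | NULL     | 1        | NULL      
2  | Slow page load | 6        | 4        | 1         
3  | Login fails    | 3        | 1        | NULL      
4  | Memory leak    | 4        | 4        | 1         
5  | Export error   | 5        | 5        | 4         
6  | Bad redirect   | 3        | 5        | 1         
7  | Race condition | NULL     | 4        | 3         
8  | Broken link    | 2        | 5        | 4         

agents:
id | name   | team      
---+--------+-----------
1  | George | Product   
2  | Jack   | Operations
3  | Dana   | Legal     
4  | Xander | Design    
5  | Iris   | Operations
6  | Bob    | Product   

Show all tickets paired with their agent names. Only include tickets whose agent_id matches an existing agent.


INNER JOIN keeps only tickets rows whose agent_id matches an id in agents. Walk through each ticket:
  - ticket 1 (Stale cache): agent_id=NULL, no match -> dropped
  - ticket 2 (Slow page load): agent_id=6 -> matches Bob
  - ticket 3 (Login fails): agent_id=3 -> matches Dana
  - ticket 4 (Memory leak): agent_id=4 -> matches Xander
  - ticket 5 (Export error): agent_id=5 -> matches Iris
  - ticket 6 (Bad redirect): agent_id=3 -> matches Dana
  - ticket 7 (Race condition): agent_id=NULL, no match -> dropped
  - ticket 8 (Broken link): agent_id=2 -> matches Jack
So 2 of 8 rows are dropped.

SQL:
SELECT a.title, b.name AS agent
FROM tickets a
INNER JOIN agents b ON a.agent_id = b.id

Result:
title          | agent 
---------------+-------
Slow page load | Bob   
Login fails    | Dana  
Memory leak    | Xander
Export error   | Iris  
Bad redirect   | Dana  
Broken link    | Jack  


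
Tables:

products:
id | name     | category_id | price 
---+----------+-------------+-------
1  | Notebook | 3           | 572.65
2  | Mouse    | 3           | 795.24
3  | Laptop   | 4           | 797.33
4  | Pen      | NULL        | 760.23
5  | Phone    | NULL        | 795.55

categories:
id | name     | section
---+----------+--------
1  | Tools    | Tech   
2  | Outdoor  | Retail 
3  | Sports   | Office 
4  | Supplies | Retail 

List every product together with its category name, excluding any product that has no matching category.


INNER JOIN keeps only products rows whose category_id matches an id in categories. Walk through each product:
  - product 1 (Notebook): category_id=3 -> matches Sports
  - product 2 (Mouse): category_id=3 -> matches Sports
  - product 3 (Laptop): category_id=4 -> matches Supplies
  - product 4 (Pen): category_id=NULL, no match -> dropped
  - product 5 (Phone): category_id=NULL, no match -> dropped
So 2 of 5 rows are dropped.

SQL:
SELECT a.name, b.name AS category
FROM products a
INNER JOIN categories b ON a.category_id = b.id

Result:
name     | category
---------+---------
Notebook | Sports  
Mouse    | Sports  
Laptop   | Supplies


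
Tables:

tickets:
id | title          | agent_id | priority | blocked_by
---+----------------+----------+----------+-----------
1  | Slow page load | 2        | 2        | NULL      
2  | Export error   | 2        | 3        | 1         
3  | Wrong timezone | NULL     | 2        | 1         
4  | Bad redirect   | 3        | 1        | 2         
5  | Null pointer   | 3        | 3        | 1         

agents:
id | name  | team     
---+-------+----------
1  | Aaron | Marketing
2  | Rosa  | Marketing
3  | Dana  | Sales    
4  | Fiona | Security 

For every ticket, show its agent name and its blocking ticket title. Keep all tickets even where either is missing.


Two LEFT JOINs from the same base table tickets: one to agents via agent_id, one to tickets itself via blocked_by. Both are LEFT so every ticket is preserved.
Match against agents:
  - ticket 1 (Slow page load): agent_id=2 -> matches Rosa
  - ticket 2 (Export error): agent_id=2 -> matches Rosa
  - ticket 3 (Wrong timezone): agent_id=NULL, no match -> kept with NULL
  - ticket 4 (Bad redirect): agent_id=3 -> matches Dana
  - ticket 5 (Null pointer): agent_id=3 -> matches Dana
Match against tickets (self):
  - ticket 1 (Slow page load): blocked_by=NULL -> NULL
  - ticket 2 (Export error): blocked_by=1 -> Slow page load
  - ticket 3 (Wrong timezone): blocked_by=1 -> Slow page load
  - ticket 4 (Bad redirect): blocked_by=2 -> Export error
  - ticket 5 (Null pointer): blocked_by=1 -> Slow page load

SQL:
SELECT a.title, b.name AS agent, c.title AS blocked_by
FROM tickets a
LEFT JOIN agents b ON a.agent_id = b.id
LEFT JOIN tickets c ON a.blocked_by = c.id

Result:
title          | agent | blocked_by    
---------------+-------+---------------
Slow page load | Rosa  | NULL          
Export error   | Rosa  | Slow page load
Wrong timezone | NULL  | Slow page load
Bad redirect   | Dana  | Export error  
Null pointer   | Dana  | Slow page load


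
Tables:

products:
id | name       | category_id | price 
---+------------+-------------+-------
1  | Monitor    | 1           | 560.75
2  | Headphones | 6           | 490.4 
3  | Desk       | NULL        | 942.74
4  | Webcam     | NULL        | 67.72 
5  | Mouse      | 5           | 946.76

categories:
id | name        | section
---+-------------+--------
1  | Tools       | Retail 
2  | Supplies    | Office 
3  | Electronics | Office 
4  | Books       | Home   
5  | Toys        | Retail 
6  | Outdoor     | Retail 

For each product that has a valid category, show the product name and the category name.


INNER JOIN keeps only products rows whose category_id matches an id in categories. Walk through each product:
  - product 1 (Monitor): category_id=1 -> matches Tools
  - product 2 (Headphones): category_id=6 -> matches Outdoor
  - product 3 (Desk): category_id=NULL, no match -> dropped
  - product 4 (Webcam): category_id=NULL, no match -> dropped
  - product 5 (Mouse): category_id=5 -> matches Toys
So 2 of 5 rows are dropped.

SQL:
SELECT a.name, b.name AS category
FROM products a
INNER JOIN categories b ON a.category_id = b.id

Result:
name       | category
-----------+---------
Monitor    | Tools   
Headphones | Outdoor 
Mouse      | Toys    


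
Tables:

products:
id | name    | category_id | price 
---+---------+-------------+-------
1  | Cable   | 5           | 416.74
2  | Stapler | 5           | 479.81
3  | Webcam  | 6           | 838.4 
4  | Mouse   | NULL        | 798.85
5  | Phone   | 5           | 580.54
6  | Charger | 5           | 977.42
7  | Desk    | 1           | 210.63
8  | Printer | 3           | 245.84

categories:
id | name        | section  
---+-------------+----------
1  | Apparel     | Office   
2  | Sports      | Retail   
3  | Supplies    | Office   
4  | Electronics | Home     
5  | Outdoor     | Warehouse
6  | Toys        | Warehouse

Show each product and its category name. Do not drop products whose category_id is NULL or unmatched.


LEFT JOIN keeps every row from products (the left table); where category_id has no match in categories, the category columns become NULL. Walk through each product:
  - product 1 (Cable): category_id=5 -> matches Outdoor
  - product 2 (Stapler): category_id=5 -> matches Outdoor
  - product 3 (Webcam): category_id=6 -> matches Toys
  - product 4 (Mouse): category_id=NULL, no match -> kept with NULL
  - product 5 (Phone): category_id=5 -> matches Outdoor
  - product 6 (Charger): category_id=5 -> matches Outdoor
  - product 7 (Desk): category_id=1 -> matches Apparel
  - product 8 (Printer): category_id=3 -> matches Supplies
All 8 rows appear; 1 has NULL category.

SQL:
SELECT a.name, b.name AS category
FROM products a
LEFT JOIN categories b ON a.category_id = b.id

Result:
name    | category
--------+---------
Cable   | Outdoor 
Stapler | Outdoor 
Webcam  | Toys    
Mouse   | NULL    
Phone   | Outdoor 
Charger | Outdoor 
Desk    | Apparel 
Printer | Supplies


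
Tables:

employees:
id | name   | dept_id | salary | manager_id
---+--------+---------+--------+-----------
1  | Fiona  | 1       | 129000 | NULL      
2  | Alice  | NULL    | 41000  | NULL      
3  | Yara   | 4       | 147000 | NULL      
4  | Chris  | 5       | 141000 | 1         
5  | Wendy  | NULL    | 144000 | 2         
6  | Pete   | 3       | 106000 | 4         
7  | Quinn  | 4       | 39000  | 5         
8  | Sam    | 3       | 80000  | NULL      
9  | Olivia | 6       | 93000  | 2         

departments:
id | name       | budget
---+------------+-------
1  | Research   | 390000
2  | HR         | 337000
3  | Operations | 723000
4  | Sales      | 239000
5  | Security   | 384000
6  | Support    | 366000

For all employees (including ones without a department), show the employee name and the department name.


LEFT JOIN keeps every row from employees (the left table); where dept_id has no match in departments, the department columns become NULL. Walk through each employee:
  - employee 1 (Fiona): dept_id=1 -> matches Research
  - employee 2 (Alice): dept_id=NULL, no match -> kept with NULL
  - employee 3 (Yara): dept_id=4 -> matches Sales
  - employee 4 (Chris): dept_id=5 -> matches Security
  - employee 5 (Wendy): dept_id=NULL, no match -> kept with NULL
  - employee 6 (Pete): dept_id=3 -> matches Operations
  - employee 7 (Quinn): dept_id=4 -> matches Sales
  - employee 8 (Sam): dept_id=3 -> matches Operations
  - employee 9 (Olivia): dept_id=6 -> matches Support
All 9 rows appear; 2 have NULL department.

SQL:
SELECT a.name, b.name AS department
FROM employees a
LEFT JOIN departments b ON a.dept_id = b.id

Result:
name   | department
-------+-----------
Fiona  | Research  
Alice  | NULL      
Yara   | Sales     
Chris  | Security  
Wendy  | NULL      
Pete   | Operations
Quinn  | Sales     
Sam    | Operations
Olivia | Support   


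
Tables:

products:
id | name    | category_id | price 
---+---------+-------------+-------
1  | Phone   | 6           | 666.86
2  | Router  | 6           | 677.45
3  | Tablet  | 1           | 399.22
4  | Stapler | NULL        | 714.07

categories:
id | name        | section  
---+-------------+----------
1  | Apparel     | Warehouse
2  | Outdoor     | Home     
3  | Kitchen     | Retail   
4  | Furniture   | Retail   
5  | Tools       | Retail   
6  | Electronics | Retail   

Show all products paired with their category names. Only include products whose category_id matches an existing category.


INNER JOIN keeps only products rows whose category_id matches an id in categories. Walk through each product:
  - product 1 (Phone): category_id=6 -> matches Electronics
  - product 2 (Router): category_id=6 -> matches Electronics
  - product 3 (Tablet): category_id=1 -> matches Apparel
  - product 4 (Stapler): category_id=NULL, no match -> dropped
So 1 of 4 rows is dropped.

SQL:
SELECT a.name, b.name AS category
FROM products a
INNER JOIN categories b ON a.category_id = b.id

Result:
name   | category   
-------+------------
Phone  | Electronics
Router | Electronics
Tablet | Apparel    


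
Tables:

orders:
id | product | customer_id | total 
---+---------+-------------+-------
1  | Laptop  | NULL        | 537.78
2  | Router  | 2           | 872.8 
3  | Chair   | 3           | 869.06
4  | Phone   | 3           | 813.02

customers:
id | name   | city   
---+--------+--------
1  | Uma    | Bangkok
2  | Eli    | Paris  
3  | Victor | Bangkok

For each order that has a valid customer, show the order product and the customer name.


INNER JOIN keeps only orders rows whose customer_id matches an id in customers. Walk through each order:
  - order 1 (Laptop): customer_id=NULL, no match -> dropped
  - order 2 (Router): customer_id=2 -> matches Eli
  - order 3 (Chair): customer_id=3 -> matches Victor
  - order 4 (Phone): customer_id=3 -> matches Victor
So 1 of 4 rows is dropped.

SQL:
SELECT a.product, b.name AS customer
FROM orders a
INNER JOIN customers b ON a.customer_id = b.id

Result:
product | customer
--------+---------
Router  | Eli     
Chair   | Victor  
Phone   | Victor  


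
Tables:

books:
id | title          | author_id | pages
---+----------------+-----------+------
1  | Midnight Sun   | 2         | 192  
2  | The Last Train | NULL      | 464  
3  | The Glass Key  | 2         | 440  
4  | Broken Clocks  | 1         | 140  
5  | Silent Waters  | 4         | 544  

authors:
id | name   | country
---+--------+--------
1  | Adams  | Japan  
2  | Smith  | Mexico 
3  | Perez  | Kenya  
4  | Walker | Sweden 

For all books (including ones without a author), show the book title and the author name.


LEFT JOIN keeps every row from books (the left table); where author_id has no match in authors, the author columns become NULL. Walk through each book:
  - book 1 (Midnight Sun): author_id=2 -> matches Smith
  - book 2 (The Last Train): author_id=NULL, no match -> kept with NULL
  - book 3 (The Glass Key): author_id=2 -> matches Smith
  - book 4 (Broken Clocks): author_id=1 -> matches Adams
  - book 5 (Silent Waters): author_id=4 -> matches Walker
All 5 rows appear; 1 has NULL author.

SQL:
SELECT a.title, b.name AS author
FROM books a
LEFT JOIN authors b ON a.author_id = b.id

Result:
title          | author
---------------+-------
Midnight Sun   | Smith 
The Last Train | NULL  
The Glass Key  | Smith 
Broken Clocks  | Adams 
Silent Waters  | Walker


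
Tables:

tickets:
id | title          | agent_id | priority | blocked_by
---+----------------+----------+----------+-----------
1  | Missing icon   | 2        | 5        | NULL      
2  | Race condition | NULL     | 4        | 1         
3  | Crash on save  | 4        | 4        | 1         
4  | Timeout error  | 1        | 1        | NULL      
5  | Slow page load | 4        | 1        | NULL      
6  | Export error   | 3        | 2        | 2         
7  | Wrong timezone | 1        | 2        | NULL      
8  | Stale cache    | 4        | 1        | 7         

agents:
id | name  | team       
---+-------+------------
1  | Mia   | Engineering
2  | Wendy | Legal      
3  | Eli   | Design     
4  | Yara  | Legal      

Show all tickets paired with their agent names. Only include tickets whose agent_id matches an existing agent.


INNER JOIN keeps only tickets rows whose agent_id matches an id in agents. Walk through each ticket:
  - ticket 1 (Missing icon): agent_id=2 -> matches Wendy
  - ticket 2 (Race condition): agent_id=NULL, no match -> dropped
  - ticket 3 (Crash on save): agent_id=4 -> matches Yara
  - ticket 4 (Timeout error): agent_id=1 -> matches Mia
  - ticket 5 (Slow page load): agent_id=4 -> matches Yara
  - ticket 6 (Export error): agent_id=3 -> matches Eli
  - ticket 7 (Wrong timezone): agent_id=1 -> matches Mia
  - ticket 8 (Stale cache): agent_id=4 -> matches Yara
So 1 of 8 rows is dropped.

SQL:
SELECT a.title, b.name AS agent
FROM tickets a
INNER JOIN agents b ON a.agent_id = b.id

Result:
title          | agent
---------------+------
Missing icon   | Wendy
Crash on save  | Yara 
Timeout error  | Mia  
Slow page load | Yara 
Export error   | Eli  
Wrong timezone | Mia  
Stale cache    | Yara 


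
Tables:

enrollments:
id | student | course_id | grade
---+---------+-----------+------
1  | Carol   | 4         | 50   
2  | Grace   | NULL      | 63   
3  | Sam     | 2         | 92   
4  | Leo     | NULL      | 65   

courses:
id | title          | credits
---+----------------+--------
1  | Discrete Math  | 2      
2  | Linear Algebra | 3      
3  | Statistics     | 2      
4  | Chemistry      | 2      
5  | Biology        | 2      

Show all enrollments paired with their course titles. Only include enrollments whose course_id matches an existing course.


INNER JOIN keeps only enrollments rows whose course_id matches an id in courses. Walk through each enrollment:
  - enrollment 1 (Carol): course_id=4 -> matches Chemistry
  - enrollment 2 (Grace): course_id=NULL, no match -> dropped
  - enrollment 3 (Sam): course_id=2 -> matches Linear Algebra
  - enrollment 4 (Leo): course_id=NULL, no match -> dropped
So 2 of 4 rows are dropped.

SQL:
SELECT a.student, b.title AS course
FROM enrollments a
INNER JOIN courses b ON a.course_id = b.id

Result:
student | course        
--------+---------------
Carol   | Chemistry     
Sam     | Linear Algebra


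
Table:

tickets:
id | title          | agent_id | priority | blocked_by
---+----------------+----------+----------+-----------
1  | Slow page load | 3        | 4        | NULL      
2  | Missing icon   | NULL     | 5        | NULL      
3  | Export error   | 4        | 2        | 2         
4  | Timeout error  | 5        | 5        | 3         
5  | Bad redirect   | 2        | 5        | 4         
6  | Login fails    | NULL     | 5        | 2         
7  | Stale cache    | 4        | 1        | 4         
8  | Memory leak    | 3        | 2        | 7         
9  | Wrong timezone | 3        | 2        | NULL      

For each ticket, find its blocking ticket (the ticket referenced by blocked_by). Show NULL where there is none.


This is a self-join: tickets is joined to a second copy of itself, matching each row's blocked_by to another row's id. Use LEFT JOIN so rows with blocked_by=NULL are kept.
  - ticket 1 (Slow page load): blocked_by=NULL -> NULL
  - ticket 2 (Missing icon): blocked_by=NULL -> NULL
  - ticket 3 (Export error): blocked_by=2 -> Missing icon
  - ticket 4 (Timeout error): blocked_by=3 -> Export error
  - ticket 5 (Bad redirect): blocked_by=4 -> Timeout error
  - ticket 6 (Login fails): blocked_by=2 -> Missing icon
  - ticket 7 (Stale cache): blocked_by=4 -> Timeout error
  - ticket 8 (Memory leak): blocked_by=7 -> Stale cache
  - ticket 9 (Wrong timezone): blocked_by=NULL -> NULL

SQL:
SELECT a.title AS item, b.title AS blocked_by
FROM tickets a
LEFT JOIN tickets b ON a.blocked_by = b.id

Result:
item           | blocked_by   
---------------+--------------
Slow page load | NULL         
Missing icon   | NULL         
Export error   | Missing icon 
Timeout error  | Export error 
Bad redirect   | Timeout error
Login fails    | Missing icon 
Stale cache    | Timeout error
Memory leak    | Stale cache  
Wrong timezone | NULL         


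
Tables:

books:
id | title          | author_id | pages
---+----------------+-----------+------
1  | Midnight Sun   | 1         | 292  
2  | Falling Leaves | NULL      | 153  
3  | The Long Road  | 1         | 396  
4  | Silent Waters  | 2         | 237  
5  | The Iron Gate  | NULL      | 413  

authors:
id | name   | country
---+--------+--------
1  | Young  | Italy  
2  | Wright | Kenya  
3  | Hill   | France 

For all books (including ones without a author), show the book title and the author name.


LEFT JOIN keeps every row from books (the left table); where author_id has no match in authors, the author columns become NULL. Walk through each book:
  - book 1 (Midnight Sun): author_id=1 -> matches Young
  - book 2 (Falling Leaves): author_id=NULL, no match -> kept with NULL
  - book 3 (The Long Road): author_id=1 -> matches Young
  - book 4 (Silent Waters): author_id=2 -> matches Wright
  - book 5 (The Iron Gate): author_id=NULL, no match -> kept with NULL
All 5 rows appear; 2 have NULL author.

SQL:
SELECT a.title, b.name AS author
FROM books a
LEFT JOIN authors b ON a.author_id = b.id

Result:
title          | author
---------------+-------
Midnight Sun   | Young 
Falling Leaves | NULL  
The Long Road  | Young 
Silent Waters  | Wright
The Iron Gate  | NULL  


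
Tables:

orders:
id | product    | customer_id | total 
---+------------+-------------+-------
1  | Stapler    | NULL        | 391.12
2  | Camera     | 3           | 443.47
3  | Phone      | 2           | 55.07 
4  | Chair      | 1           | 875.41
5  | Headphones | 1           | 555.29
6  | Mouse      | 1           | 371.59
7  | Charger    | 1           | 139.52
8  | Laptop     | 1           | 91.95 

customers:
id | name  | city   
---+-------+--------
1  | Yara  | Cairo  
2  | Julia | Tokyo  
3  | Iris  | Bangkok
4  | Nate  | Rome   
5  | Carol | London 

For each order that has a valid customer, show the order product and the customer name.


INNER JOIN keeps only orders rows whose customer_id matches an id in customers. Walk through each order:
  - order 1 (Stapler): customer_id=NULL, no match -> dropped
  - order 2 (Camera): customer_id=3 -> matches Iris
  - order 3 (Phone): customer_id=2 -> matches Julia
  - order 4 (Chair): customer_id=1 -> matches Yara
  - order 5 (Headphones): customer_id=1 -> matches Yara
  - order 6 (Mouse): customer_id=1 -> matches Yara
  - order 7 (Charger): customer_id=1 -> matches Yara
  - order 8 (Laptop): customer_id=1 -> matches Yara
So 1 of 8 rows is dropped.

SQL:
SELECT a.product, b.name AS customer
FROM orders a
INNER JOIN customers b ON a.customer_id = b.id

Result:
product    | customer
-----------+---------
Camera     | Iris    
Phone      | Julia   
Chair      | Yara    
Headphones | Yara    
Mouse      | Yara    
Charger    | Yara    
Laptop     | Yara    


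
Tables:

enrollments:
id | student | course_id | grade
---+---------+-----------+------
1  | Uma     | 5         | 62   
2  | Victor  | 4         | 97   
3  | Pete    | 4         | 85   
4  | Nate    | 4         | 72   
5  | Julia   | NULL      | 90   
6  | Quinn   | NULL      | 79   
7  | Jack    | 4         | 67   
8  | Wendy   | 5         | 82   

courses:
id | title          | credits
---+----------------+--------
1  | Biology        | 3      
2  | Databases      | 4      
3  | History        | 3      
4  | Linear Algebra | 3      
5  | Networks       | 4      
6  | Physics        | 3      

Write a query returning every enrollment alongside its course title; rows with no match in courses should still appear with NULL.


LEFT JOIN keeps every row from enrollments (the left table); where course_id has no match in courses, the course columns become NULL. Walk through each enrollment:
  - enrollment 1 (Uma): course_id=5 -> matches Networks
  - enrollment 2 (Victor): course_id=4 -> matches Linear Algebra
  - enrollment 3 (Pete): course_id=4 -> matches Linear Algebra
  - enrollment 4 (Nate): course_id=4 -> matches Linear Algebra
  - enrollment 5 (Julia): course_id=NULL, no match -> kept with NULL
  - enrollment 6 (Quinn): course_id=NULL, no match -> kept with NULL
  - enrollment 7 (Jack): course_id=4 -> matches Linear Algebra
  - enrollment 8 (Wendy): course_id=5 -> matches Networks
All 8 rows appear; 2 have NULL course.

SQL:
SELECT a.student, b.title AS course
FROM enrollments a
LEFT JOIN courses b ON a.course_id = b.id

Result:
student | course        
--------+---------------
Uma     | Networks      
Victor  | Linear Algebra
Pete    | Linear Algebra
Nate    | Linear Algebra
Julia   | NULL          
Quinn   | NULL          
Jack    | Linear Algebra
Wendy   | Networks      


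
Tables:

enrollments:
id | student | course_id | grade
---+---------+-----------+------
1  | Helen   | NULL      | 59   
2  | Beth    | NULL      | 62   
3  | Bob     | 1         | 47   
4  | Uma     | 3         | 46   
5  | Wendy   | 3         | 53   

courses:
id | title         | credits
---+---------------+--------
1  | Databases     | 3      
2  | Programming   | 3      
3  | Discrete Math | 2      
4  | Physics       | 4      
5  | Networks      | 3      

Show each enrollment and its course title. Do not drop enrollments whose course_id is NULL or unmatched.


LEFT JOIN keeps every row from enrollments (the left table); where course_id has no match in courses, the course columns become NULL. Walk through each enrollment:
  - enrollment 1 (Helen): course_id=NULL, no match -> kept with NULL
  - enrollment 2 (Beth): course_id=NULL, no match -> kept with NULL
  - enrollment 3 (Bob): course_id=1 -> matches Databases
  - enrollment 4 (Uma): course_id=3 -> matches Discrete Math
  - enrollment 5 (Wendy): course_id=3 -> matches Discrete Math
All 5 rows appear; 2 have NULL course.

SQL:
SELECT a.student, b.title AS course
FROM enrollments a
LEFT JOIN courses b ON a.course_id = b.id

Result:
student | course       
--------+--------------
Helen   | NULL         
Beth    | NULL         
Bob     | Databases    
Uma     | Discrete Math
Wendy   | Discrete Math


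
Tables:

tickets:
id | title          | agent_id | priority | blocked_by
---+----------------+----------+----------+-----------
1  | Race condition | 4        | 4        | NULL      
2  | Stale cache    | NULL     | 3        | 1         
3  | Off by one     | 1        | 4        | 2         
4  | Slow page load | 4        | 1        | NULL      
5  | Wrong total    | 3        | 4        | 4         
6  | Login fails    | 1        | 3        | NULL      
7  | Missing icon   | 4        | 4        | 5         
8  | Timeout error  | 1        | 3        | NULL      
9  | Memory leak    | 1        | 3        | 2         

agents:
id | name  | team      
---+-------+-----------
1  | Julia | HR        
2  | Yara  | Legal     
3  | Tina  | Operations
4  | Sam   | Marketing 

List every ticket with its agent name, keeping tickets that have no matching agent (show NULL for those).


LEFT JOIN keeps every row from tickets (the left table); where agent_id has no match in agents, the agent columns become NULL. Walk through each ticket:
  - ticket 1 (Race condition): agent_id=4 -> matches Sam
  - ticket 2 (Stale cache): agent_id=NULL, no match -> kept with NULL
  - ticket 3 (Off by one): agent_id=1 -> matches Julia
  - ticket 4 (Slow page load): agent_id=4 -> matches Sam
  - ticket 5 (Wrong total): agent_id=3 -> matches Tina
  - ticket 6 (Login fails): agent_id=1 -> matches Julia
  - ticket 7 (Missing icon): agent_id=4 -> matches Sam
  - ticket 8 (Timeout error): agent_id=1 -> matches Julia
  - ticket 9 (Memory leak): agent_id=1 -> matches Julia
All 9 rows appear; 1 has NULL agent.

SQL:
SELECT a.title, b.name AS agent
FROM tickets a
LEFT JOIN agents b ON a.agent_id = b.id

Result:
title          | agent
---------------+------
Race condition | Sam  
Stale cache    | NULL 
Off by one     | Julia
Slow page load | Sam  
Wrong total    | Tina 
Login fails    | Julia
Missing icon   | Sam  
Timeout error  | Julia
Memory leak    | Julia


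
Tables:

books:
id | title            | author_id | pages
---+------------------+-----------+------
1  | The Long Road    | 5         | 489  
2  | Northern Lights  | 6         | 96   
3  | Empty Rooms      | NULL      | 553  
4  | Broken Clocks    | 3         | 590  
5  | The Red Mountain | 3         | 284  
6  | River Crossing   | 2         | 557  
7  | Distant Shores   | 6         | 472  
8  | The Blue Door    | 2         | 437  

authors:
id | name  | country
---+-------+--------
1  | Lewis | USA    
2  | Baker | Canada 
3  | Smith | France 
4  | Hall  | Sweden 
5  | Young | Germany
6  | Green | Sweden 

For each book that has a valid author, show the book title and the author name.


INNER JOIN keeps only books rows whose author_id matches an id in authors. Walk through each book:
  - book 1 (The Long Road): author_id=5 -> matches Young
  - book 2 (Northern Lights): author_id=6 -> matches Green
  - book 3 (Empty Rooms): author_id=NULL, no match -> dropped
  - book 4 (Broken Clocks): author_id=3 -> matches Smith
  - book 5 (The Red Mountain): author_id=3 -> matches Smith
  - book 6 (River Crossing): author_id=2 -> matches Baker
  - book 7 (Distant Shores): author_id=6 -> matches Green
  - book 8 (The Blue Door): author_id=2 -> matches Baker
So 1 of 8 rows is dropped.

SQL:
SELECT a.title, b.name AS author
FROM books a
INNER JOIN authors b ON a.author_id = b.id

Result:
title            | author
-----------------+-------
The Long Road    | Young 
Northern Lights  | Green 
Broken Clocks    | Smith 
The Red Mountain | Smith 
River Crossing   | Baker 
Distant Shores   | Green 
The Blue Door    | Baker 
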